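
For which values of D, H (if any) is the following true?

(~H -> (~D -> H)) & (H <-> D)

D = True, H = True

  ~H -> (~D -> H) = True
    ~H = False
    ~D -> H = True
      ~D = False
  H <-> D = True
Both conjuncts True, so the formula holds.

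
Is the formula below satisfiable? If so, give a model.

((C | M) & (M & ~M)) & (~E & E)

Case M = True: the conjunct ~M is False.
Case M = False: the conjunct M is False.
Both cases fail — unsatisfiable.

No satisfying assignment exists.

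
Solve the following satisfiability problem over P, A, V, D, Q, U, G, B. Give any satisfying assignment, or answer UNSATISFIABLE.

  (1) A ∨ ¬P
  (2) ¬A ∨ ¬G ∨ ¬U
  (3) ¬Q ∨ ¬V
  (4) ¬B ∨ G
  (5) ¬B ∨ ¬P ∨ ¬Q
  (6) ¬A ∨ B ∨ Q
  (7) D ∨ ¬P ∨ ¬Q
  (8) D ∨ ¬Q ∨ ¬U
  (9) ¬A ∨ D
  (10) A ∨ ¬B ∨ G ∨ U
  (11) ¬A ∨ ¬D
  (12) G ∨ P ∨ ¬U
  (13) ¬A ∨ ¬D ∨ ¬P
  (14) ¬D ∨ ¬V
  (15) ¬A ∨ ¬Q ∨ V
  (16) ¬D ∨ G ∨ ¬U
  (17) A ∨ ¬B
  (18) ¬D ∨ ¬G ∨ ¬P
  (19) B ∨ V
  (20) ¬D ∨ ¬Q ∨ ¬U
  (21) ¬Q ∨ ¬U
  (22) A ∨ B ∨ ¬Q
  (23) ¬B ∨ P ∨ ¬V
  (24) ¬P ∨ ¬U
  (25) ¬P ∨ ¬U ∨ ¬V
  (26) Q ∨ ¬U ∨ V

Try P = True:
  (A ∨ ¬P) forces A = True.
  (¬A ∨ D) forces D = True.
  clause (¬A ∨ ¬D) is falsified — backtrack.
So P = False.
Set A = False.
  then (A ∨ ¬B) forces B = False.
  then (B ∨ V) forces V = True.
  then (A ∨ B ∨ ¬Q) forces Q = False.
  then (¬D ∨ ¬V) forces D = False.
Set U = False.
Set G = True.
All clauses satisfied.

P: False, A: False, V: True, D: False, Q: False, U: False, G: True, B: False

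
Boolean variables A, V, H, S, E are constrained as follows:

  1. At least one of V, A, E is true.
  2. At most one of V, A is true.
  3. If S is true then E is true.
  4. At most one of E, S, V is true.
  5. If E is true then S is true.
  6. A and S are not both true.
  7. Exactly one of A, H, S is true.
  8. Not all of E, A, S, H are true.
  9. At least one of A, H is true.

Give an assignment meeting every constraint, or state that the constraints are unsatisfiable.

A=T, V=F, H=F, S=F, E=F

  (1) {V, A, E}: 1 true — at least one ✓
  (2) {V, A}: 1 true — at most one ✓
  (3) S=F ⇒ E: vacuous ✓
  (4) {E, S, V}: 0 true — at most one ✓
  (5) E=F ⇒ S: vacuous ✓
  (6) A=T, S=F — not both ✓
  (7) {A, H, S}: 1 true — exactly one ✓
  (8) {E, A, S, H}: 1/4 true — not all ✓
  (9) {A, H}: 1 true — at least one ✓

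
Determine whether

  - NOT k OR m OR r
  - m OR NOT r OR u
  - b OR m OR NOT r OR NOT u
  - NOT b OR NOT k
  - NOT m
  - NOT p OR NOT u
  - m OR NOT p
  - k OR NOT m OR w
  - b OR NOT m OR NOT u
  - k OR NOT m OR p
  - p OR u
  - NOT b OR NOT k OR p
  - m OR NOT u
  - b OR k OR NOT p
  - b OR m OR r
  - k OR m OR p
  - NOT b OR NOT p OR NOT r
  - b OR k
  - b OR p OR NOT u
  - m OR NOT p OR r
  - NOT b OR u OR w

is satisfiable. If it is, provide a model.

Unsatisfiable

Case m = True:
  Clause (NOT m) is falsified — contradiction.
Case m = False:
  (m OR NOT p) forces p = False.
  (p OR u) forces u = True.
  Clause (m OR NOT u) is falsified — contradiction.
Both cases fail, so the formula is unsatisfiable.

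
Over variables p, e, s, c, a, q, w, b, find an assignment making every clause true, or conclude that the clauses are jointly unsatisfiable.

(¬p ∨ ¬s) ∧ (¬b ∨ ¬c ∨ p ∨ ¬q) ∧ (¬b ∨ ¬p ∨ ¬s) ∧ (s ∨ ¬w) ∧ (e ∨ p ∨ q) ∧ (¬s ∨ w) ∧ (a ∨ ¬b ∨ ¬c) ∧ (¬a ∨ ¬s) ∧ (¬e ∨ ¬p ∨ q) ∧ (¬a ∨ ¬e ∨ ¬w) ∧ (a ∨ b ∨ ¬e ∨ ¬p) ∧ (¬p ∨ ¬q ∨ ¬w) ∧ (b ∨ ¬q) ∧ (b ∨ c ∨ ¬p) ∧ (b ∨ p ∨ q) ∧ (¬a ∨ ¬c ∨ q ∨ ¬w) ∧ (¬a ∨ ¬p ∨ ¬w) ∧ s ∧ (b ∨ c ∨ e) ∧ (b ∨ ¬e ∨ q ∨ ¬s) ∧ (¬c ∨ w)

p=F; e=T; s=T; c=F; a=F; q=F; w=T; b=T

Unit clause (s) forces s = True.
In (¬p ∨ ¬s) only ¬p is left, so p = False.
In (¬s ∨ w) only w is left, so w = True.
In (¬a ∨ ¬s) only ¬a is left, so a = False.
Set e = True.
Try c = True:
  (a ∨ ¬b ∨ ¬c) forces b = False.
  (b ∨ ¬q) forces q = False.
  clause (b ∨ p ∨ q) is falsified — backtrack.
So c = False.
Set q = False.
  then (b ∨ p ∨ q) forces b = True.
All clauses satisfied.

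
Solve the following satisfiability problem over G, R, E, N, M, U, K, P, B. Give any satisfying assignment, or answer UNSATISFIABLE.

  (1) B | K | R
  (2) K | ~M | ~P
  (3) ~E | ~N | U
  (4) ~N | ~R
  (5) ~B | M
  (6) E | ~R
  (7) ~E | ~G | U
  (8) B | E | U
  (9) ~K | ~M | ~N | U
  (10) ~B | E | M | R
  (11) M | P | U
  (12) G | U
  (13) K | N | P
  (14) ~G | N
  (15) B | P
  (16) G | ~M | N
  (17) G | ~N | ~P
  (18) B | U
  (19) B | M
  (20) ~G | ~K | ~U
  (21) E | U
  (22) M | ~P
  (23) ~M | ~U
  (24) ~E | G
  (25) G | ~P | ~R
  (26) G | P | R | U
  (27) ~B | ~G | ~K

UNSATISFIABLE

Case M = True:
  (~M | ~U) forces U = False.
  (G | U) forces G = True.
  (~E | ~G | U) forces E = False.
  Clause (E | U) is falsified — contradiction.
Case M = False:
  (~B | M) forces B = False.
  Clause (B | M) is falsified — contradiction.
Both cases fail, so the formula is unsatisfiable.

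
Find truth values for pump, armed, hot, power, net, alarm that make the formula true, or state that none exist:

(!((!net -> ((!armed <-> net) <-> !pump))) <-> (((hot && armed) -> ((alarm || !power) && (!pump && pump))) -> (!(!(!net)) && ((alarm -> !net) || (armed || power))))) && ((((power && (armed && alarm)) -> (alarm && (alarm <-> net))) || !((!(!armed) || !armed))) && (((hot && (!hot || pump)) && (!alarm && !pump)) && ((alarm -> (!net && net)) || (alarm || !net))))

Unsatisfiable

Case alarm = True: the conjunct !alarm is False.
Case alarm = False: the formula simplifies to (!((!net -> ((!armed <-> net) <-> !pump))) <-> (((hot && armed) -> (!power && (!pump && pump))) -> !(!(!net)))) && ((hot && (!hot || pump)) && !pump).
  pump = True: the conjunct !pump is False.
  pump = False: simplifies to (!((!net -> (!armed <-> net))) <-> (!((hot && armed)) -> !(!(!net)))) && (hot && !hot).
    hot = True: the conjunct !hot is False.
    hot = False: the conjunct hot is False.
Both cases fail — unsatisfiable.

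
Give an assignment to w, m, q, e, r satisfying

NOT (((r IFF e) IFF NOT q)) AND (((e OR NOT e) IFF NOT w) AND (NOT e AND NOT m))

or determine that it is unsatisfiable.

w = False; m = False; q = False; e = False; r = True

  NOT (((r IFF e) IFF NOT q)) = True
    (r IFF e) IFF NOT q = False
      r IFF e = False
      NOT q = True
  ((e OR NOT e) IFF NOT w) AND (NOT e AND NOT m) = True
    (e OR NOT e) IFF NOT w = True
      e OR NOT e = True
        NOT e = True
      NOT w = True
    NOT e AND NOT m = True
      NOT e = True
      NOT m = True
Both conjuncts True, so the formula holds.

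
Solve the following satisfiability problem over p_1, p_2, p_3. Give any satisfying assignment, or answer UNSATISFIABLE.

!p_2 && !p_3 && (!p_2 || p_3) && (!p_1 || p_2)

p_1=F, p_2=F, p_3=F

Unit clause (!p_2) forces p_2 = False.
Unit clause (!p_3) forces p_3 = False.
In (!p_1 || p_2) only !p_1 is left, so p_1 = False.
Check each clause:
  (!p_2): !p_2 holds.
  (!p_3): !p_3 holds.
  (!p_2 || p_3): !p_2 holds.
  (!p_1 || p_2): !p_1 holds.
All clauses satisfied.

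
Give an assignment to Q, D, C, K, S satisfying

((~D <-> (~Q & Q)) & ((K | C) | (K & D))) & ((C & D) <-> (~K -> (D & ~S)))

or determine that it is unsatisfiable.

Q=T, D=T, C=T, K=F, S=F

  (~D <-> (~Q & Q)) & ((K | C) | (K & D)) = True
    ~D <-> (~Q & Q) = True
      ~D = False
      ~Q & Q = False
        ~Q = False
    (K | C) | (K & D) = True
      K | C = True
      K & D = False
  (C & D) <-> (~K -> (D & ~S)) = True
    C & D = True
    ~K -> (D & ~S) = True
      ~K = True
      D & ~S = True
        ~S = True
Both conjuncts True, so the formula holds.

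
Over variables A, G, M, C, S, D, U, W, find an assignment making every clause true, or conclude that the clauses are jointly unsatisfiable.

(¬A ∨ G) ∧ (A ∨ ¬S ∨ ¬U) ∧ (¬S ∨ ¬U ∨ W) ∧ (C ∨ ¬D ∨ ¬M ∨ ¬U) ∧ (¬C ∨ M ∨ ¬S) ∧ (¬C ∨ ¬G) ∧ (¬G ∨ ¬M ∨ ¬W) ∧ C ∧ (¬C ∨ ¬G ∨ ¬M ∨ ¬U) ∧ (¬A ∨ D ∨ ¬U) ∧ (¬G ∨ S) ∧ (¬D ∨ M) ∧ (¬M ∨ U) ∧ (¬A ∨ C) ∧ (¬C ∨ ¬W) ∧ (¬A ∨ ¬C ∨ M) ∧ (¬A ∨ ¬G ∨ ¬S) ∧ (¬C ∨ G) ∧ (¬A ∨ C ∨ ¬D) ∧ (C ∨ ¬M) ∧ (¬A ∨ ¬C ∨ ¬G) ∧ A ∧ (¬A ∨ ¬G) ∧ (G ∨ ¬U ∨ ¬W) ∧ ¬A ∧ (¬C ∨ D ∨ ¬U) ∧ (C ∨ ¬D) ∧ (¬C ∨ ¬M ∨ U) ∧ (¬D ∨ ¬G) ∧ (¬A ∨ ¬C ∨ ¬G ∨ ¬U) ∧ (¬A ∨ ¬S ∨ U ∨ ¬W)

Unsatisfiable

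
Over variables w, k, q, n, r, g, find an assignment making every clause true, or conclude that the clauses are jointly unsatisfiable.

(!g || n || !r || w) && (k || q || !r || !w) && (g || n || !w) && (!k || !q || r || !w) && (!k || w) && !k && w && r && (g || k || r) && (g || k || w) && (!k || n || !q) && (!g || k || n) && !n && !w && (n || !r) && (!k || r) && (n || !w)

Case w = True:
  Clause (!w) is falsified — contradiction.
Case w = False:
  Clause (w) is falsified — contradiction.
Both cases fail, so the formula is unsatisfiable.

No satisfying assignment exists.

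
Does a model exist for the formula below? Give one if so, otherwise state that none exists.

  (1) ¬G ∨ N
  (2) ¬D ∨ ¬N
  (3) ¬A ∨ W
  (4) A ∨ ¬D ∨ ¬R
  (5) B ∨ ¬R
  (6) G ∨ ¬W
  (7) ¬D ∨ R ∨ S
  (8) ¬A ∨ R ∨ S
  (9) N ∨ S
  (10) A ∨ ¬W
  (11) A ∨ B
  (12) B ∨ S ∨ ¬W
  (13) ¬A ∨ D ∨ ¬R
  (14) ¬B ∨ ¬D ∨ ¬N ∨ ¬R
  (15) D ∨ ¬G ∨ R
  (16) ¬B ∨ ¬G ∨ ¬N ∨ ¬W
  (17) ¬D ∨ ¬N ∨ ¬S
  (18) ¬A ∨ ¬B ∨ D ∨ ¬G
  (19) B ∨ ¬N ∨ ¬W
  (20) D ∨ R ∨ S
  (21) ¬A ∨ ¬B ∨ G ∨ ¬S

Set G = True.
  then (¬G ∨ N) forces N = True.
  then (¬D ∨ ¬N) forces D = False.
  then (D ∨ ¬G ∨ R) forces R = True.
  then (B ∨ ¬R) forces B = True.
  then (¬A ∨ D ∨ ¬R) forces A = False.
  then (¬B ∨ ¬G ∨ ¬N ∨ ¬W) forces W = False.
Set S = False.
All clauses satisfied.

G = True, R = True, A = False, B = True, S = False, N = True, D = False, W = False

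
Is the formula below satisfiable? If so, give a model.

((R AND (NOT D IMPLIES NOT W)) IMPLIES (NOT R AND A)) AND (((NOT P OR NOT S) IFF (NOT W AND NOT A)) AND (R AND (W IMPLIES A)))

D: False, S: True, W: True, P: True, R: True, A: True

  (R AND (NOT D IMPLIES NOT W)) IMPLIES (NOT R AND A) = True
    R AND (NOT D IMPLIES NOT W) = False
      NOT D IMPLIES NOT W = False
        NOT D = True
        NOT W = False
    NOT R AND A = False
      NOT R = False
  ((NOT P OR NOT S) IFF (NOT W AND NOT A)) AND (R AND (W IMPLIES A)) = True
    (NOT P OR NOT S) IFF (NOT W AND NOT A) = True
      NOT P OR NOT S = False
        NOT P = False
        NOT S = False
      NOT W AND NOT A = False
        NOT W = False
        NOT A = False
    R AND (W IMPLIES A) = True
      W IMPLIES A = True
Both conjuncts True, so the formula holds.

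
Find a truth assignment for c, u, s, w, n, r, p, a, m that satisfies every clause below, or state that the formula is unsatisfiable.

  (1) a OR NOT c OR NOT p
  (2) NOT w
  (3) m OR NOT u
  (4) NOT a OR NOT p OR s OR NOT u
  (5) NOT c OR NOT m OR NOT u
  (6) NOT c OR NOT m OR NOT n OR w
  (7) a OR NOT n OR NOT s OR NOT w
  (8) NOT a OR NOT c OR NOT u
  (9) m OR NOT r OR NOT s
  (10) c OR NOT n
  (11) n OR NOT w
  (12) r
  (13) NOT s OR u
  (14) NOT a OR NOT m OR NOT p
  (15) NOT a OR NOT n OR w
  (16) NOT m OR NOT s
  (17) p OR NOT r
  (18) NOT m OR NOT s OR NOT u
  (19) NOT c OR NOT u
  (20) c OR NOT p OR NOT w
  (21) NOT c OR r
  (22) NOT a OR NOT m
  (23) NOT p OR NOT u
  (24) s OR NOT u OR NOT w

c: False, u: False, s: False, w: False, n: False, r: True, p: True, a: False, m: False

Unit clause (NOT w) forces w = False.
Unit clause (r) forces r = True.
In (p OR NOT r) only p is left, so p = True.
In (NOT p OR NOT u) only NOT u is left, so u = False.
In (NOT s OR u) only NOT s is left, so s = False.
Set c = False.
  then (c OR NOT n) forces n = False.
Set a = False.
Set m = False.
All clauses satisfied.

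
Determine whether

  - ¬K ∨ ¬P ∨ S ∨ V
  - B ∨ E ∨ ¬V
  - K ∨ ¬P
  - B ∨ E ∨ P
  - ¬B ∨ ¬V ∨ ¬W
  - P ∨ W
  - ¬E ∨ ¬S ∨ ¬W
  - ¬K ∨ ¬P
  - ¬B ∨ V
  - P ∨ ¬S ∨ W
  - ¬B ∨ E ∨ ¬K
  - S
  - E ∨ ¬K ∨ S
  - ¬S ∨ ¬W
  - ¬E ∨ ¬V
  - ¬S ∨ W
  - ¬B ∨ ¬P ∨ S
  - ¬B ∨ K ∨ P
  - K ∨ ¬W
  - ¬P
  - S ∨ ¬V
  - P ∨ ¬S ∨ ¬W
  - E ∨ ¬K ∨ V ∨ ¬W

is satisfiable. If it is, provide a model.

Case S = True:
  (¬S ∨ ¬W) forces W = False.
  Clause (¬S ∨ W) is falsified — contradiction.
Case S = False:
  Clause (S) is falsified — contradiction.
Both cases fail, so the formula is unsatisfiable.

The formula is unsatisfiable.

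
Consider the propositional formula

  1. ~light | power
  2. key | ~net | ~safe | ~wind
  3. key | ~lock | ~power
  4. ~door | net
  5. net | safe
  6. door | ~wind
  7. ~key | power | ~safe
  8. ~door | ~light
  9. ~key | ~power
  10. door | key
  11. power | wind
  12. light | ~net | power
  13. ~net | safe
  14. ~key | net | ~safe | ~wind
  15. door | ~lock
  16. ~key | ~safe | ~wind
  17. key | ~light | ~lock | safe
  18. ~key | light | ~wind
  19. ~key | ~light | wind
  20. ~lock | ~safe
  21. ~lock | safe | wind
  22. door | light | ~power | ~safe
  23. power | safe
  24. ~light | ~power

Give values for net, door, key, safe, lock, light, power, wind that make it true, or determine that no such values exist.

Set net = True.
  then (~net | safe) forces safe = True.
  then (~lock | ~safe) forces lock = False.
Try door = False:
  (door | ~wind) forces wind = False.
  (door | key) forces key = True.
  (~key | power | ~safe) forces power = True.
  clause (~key | ~power) is falsified — backtrack.
So door = True.
  then (~door | ~light) forces light = False.
  then (light | ~net | power) forces power = True.
  then (~key | ~power) forces key = False.
  then (key | ~net | ~safe | ~wind) forces wind = False.
All clauses satisfied.

net=T; door=T; key=F; safe=T; lock=F; light=F; power=T; wind=F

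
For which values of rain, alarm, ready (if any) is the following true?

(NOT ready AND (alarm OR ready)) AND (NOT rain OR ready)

rain=F; alarm=T; ready=F

  NOT ready AND (alarm OR ready) = True
    NOT ready = True
    alarm OR ready = True
  NOT rain OR ready = True
    NOT rain = True
Both conjuncts True, so the formula holds.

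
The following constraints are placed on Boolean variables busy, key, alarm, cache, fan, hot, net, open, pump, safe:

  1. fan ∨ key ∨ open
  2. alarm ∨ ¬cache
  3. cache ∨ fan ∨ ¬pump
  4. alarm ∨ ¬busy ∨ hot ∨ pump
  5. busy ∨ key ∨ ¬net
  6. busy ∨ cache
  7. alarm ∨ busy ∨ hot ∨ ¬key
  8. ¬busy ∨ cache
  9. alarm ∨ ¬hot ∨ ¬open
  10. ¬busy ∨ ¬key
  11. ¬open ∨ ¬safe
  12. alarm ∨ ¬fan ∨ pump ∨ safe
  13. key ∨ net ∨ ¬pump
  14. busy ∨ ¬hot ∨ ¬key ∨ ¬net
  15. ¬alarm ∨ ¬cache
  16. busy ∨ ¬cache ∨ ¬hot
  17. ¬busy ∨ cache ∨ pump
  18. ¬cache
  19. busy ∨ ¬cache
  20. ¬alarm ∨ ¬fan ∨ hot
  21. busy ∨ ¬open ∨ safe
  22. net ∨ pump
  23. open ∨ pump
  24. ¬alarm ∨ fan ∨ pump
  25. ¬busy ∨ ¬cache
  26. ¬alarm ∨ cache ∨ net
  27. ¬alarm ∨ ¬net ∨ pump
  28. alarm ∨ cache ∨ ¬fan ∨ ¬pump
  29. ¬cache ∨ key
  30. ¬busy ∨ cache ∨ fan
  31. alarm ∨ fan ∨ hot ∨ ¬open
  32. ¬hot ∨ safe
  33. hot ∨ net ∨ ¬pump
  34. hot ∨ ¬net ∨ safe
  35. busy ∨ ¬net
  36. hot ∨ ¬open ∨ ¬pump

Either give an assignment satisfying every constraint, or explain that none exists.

Case cache = True:
  Clause (¬cache) is falsified — contradiction.
Case cache = False:
  (busy ∨ cache) forces busy = True.
  Clause (¬busy ∨ cache) is falsified — contradiction.
Both cases fail, so the formula is unsatisfiable.

Unsatisfiable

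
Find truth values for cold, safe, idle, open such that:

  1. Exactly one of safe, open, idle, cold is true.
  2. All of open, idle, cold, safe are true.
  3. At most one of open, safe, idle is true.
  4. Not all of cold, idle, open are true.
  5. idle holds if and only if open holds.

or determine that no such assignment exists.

Case cold = True:
  (1) with cold=T forces safe = False.
  Constraint (2) is violated (safe=F) — contradiction.
Case cold = False:
  Constraint (2) is violated (cold=F) — contradiction.
Both cases fail — unsatisfiable.

No satisfying assignment exists.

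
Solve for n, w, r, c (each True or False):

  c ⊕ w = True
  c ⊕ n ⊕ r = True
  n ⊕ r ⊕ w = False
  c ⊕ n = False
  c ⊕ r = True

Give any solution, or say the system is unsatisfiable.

n = False, w = True, r = True, c = False

c ⊕ w = F ⊕ T = True ✓
c ⊕ n ⊕ r = F ⊕ F ⊕ T = True ✓
n ⊕ r ⊕ w = F ⊕ T ⊕ T = False ✓
c ⊕ n = F ⊕ F = False ✓
c ⊕ r = F ⊕ T = True ✓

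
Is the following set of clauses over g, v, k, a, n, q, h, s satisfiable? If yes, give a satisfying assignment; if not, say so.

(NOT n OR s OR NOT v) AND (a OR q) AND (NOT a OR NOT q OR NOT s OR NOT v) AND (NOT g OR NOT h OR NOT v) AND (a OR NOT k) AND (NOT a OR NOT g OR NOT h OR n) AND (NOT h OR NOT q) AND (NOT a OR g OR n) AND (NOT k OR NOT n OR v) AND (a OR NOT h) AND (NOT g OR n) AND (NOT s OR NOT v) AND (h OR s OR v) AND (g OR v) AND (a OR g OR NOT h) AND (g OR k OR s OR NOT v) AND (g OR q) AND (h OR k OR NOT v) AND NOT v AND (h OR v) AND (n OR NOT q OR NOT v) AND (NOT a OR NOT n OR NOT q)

g=T, v=F, k=F, a=T, n=T, q=F, h=T, s=F

Unit clause (NOT v) forces v = False.
In (h OR v) only h is left, so h = True.
In (NOT h OR NOT q) only NOT q is left, so q = False.
In (a OR NOT h) only a is left, so a = True.
In (g OR v) only g is left, so g = True.
In (NOT a OR NOT g OR NOT h OR n) only n is left, so n = True.
In (NOT k OR NOT n OR v) only NOT k is left, so k = False.
Set s = False.
All clauses satisfied.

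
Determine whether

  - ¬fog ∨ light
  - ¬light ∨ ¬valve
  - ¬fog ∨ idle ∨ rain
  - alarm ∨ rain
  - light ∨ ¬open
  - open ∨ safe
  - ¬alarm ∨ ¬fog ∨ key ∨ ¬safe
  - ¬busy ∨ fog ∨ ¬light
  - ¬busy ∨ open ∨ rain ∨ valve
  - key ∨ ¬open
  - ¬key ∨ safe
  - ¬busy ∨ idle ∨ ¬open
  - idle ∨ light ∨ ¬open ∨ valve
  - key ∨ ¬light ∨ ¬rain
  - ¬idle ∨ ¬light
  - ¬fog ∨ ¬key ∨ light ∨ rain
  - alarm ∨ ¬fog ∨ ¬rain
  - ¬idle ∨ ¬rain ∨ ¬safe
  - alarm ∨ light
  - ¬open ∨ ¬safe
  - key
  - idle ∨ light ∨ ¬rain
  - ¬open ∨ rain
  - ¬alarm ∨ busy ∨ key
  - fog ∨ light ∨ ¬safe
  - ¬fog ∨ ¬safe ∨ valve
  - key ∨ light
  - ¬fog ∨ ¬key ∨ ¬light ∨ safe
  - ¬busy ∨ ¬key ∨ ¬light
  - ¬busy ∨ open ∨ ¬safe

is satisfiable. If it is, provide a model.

fog = False, valve = False, key = True, light = True, busy = False, safe = True, idle = False, rain = False, open = False, alarm = True

Unit clause (key) forces key = True.
In (¬key ∨ safe) only safe is left, so safe = True.
In (¬open ∨ ¬safe) only ¬open is left, so open = False.
In (¬busy ∨ open ∨ ¬safe) only ¬busy is left, so busy = False.
Try fog = True:
  (¬fog ∨ light) forces light = True.
  (¬light ∨ ¬valve) forces valve = False.
  clause (¬fog ∨ ¬safe ∨ valve) is falsified — backtrack.
So fog = False.
  then (fog ∨ light ∨ ¬safe) forces light = True.
  then (¬light ∨ ¬valve) forces valve = False.
  then (¬idle ∨ ¬light) forces idle = False.
Set rain = False.
  then (alarm ∨ rain) forces alarm = True.
All clauses satisfied.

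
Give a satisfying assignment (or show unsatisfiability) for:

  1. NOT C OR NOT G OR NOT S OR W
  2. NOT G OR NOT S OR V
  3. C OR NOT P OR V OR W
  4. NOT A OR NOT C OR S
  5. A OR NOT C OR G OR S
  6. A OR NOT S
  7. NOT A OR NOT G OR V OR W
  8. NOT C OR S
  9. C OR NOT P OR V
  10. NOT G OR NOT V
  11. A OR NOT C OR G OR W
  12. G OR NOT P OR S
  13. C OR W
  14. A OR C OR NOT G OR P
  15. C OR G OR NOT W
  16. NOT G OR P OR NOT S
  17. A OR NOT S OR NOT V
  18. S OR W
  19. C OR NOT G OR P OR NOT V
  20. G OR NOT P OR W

Set C = False.
  then (C OR W) forces W = True.
  then (C OR G OR NOT W) forces G = True.
  then (NOT G OR NOT V) forces V = False.
  then (NOT G OR NOT S OR V) forces S = False.
  then (C OR NOT P OR V) forces P = False.
  then (A OR C OR NOT G OR P) forces A = True.
All clauses satisfied.

C = False, W = True, A = True, V = False, G = True, P = False, S = False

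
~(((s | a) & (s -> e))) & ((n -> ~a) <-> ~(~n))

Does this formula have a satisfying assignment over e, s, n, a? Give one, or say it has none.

e = True, s = False, n = True, a = False

  ~(((s | a) & (s -> e))) = True
    (s | a) & (s -> e) = False
      s | a = False
      s -> e = True
  (n -> ~a) <-> ~(~n) = True
    n -> ~a = True
      ~a = True
    ~(~n) = True
      ~n = False
Both conjuncts True, so the formula holds.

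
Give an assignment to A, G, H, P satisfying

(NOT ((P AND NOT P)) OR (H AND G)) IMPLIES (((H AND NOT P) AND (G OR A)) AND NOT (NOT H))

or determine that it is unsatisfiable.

A=F, G=T, H=T, P=F

  (NOT ((P AND NOT P)) OR (H AND G)) IMPLIES (((H AND NOT P) AND (G OR A)) AND NOT (NOT H)) = True
    NOT ((P AND NOT P)) OR (H AND G) = True
      NOT ((P AND NOT P)) = True
        P AND NOT P = False
          NOT P = True
      H AND G = True
    ((H AND NOT P) AND (G OR A)) AND NOT (NOT H) = True
      (H AND NOT P) AND (G OR A) = True
        H AND NOT P = True
          NOT P = True
        G OR A = True
      NOT (NOT H) = True
        NOT H = False
The formula evaluates to True.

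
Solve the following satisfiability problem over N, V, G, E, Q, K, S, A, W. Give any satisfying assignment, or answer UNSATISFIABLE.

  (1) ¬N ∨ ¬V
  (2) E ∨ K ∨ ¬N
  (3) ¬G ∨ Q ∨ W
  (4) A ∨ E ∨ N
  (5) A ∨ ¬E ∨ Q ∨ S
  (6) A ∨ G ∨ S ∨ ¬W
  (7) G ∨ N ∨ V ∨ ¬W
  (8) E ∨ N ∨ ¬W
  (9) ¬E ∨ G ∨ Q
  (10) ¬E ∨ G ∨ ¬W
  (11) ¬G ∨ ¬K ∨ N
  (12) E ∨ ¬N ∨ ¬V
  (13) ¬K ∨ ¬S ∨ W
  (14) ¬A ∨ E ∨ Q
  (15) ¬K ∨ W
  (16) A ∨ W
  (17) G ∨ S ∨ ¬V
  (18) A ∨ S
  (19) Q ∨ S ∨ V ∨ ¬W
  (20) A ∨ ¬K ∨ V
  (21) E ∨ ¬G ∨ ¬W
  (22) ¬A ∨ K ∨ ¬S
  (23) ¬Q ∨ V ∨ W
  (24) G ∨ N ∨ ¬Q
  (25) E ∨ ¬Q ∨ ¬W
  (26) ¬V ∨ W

Set N = True.
  then (¬N ∨ ¬V) forces V = False.
Set G = True.
Try E = False:
  (E ∨ K ∨ ¬N) forces K = True.
  (¬K ∨ W) forces W = True.
  clause (E ∨ ¬G ∨ ¬W) is falsified — backtrack.
So E = True.
Set Q = True.
  then (¬Q ∨ V ∨ W) forces W = True.
Set K = False.
Set S = False.
  then (A ∨ S) forces A = True.
All clauses satisfied.

N: True; V: False; G: True; E: True; Q: True; K: False; S: False; A: True; W: True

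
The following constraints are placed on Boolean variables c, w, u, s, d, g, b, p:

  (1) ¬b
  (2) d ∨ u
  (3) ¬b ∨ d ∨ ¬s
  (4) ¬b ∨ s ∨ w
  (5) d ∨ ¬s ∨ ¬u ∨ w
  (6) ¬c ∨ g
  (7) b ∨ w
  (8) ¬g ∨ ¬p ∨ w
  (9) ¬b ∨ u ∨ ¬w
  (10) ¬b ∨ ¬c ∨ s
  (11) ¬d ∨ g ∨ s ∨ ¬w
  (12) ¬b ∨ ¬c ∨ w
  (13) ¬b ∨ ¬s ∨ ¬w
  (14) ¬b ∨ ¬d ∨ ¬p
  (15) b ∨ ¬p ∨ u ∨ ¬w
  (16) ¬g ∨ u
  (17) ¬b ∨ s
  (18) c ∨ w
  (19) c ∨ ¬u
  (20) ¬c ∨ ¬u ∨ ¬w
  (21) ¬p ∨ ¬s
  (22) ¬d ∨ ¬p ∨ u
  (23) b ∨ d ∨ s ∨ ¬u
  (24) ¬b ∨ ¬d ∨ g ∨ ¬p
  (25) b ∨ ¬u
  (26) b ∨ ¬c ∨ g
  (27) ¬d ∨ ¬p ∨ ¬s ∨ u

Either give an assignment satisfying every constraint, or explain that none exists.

Unit clause (¬b) forces b = False.
In (b ∨ w) only w is left, so w = True.
In (b ∨ ¬u) only ¬u is left, so u = False.
In (d ∨ u) only d is left, so d = True.
In (b ∨ ¬p ∨ u ∨ ¬w) only ¬p is left, so p = False.
In (¬g ∨ u) only ¬g is left, so g = False.
In (b ∨ ¬c ∨ g) only ¬c is left, so c = False.
In (¬d ∨ g ∨ s ∨ ¬w) only s is left, so s = True.
All clauses satisfied.

c = False, w = True, u = False, s = True, d = True, g = False, b = False, p = False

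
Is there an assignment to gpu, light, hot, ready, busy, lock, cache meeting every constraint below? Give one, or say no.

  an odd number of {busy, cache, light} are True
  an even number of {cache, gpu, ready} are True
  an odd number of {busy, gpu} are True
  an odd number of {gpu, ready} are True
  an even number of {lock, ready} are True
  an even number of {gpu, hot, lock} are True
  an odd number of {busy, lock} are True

Adding constraints 3, 4, 5, 7 mod 2: every variable appears an even number of times on the left, so the left side is 0.
But the right sides sum to 1 (mod 2). 0 ≠ 1 — the system is inconsistent.

Unsatisfiable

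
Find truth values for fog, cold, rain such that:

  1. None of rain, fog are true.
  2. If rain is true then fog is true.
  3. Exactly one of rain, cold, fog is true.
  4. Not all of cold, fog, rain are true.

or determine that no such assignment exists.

fog: False, cold: True, rain: False

  (1) {rain, fog}: 0 true — none ✓
  (2) rain=F ⇒ fog: vacuous ✓
  (3) {rain, cold, fog}: 1 true — exactly one ✓
  (4) {cold, fog, rain}: 1/3 true — not all ✓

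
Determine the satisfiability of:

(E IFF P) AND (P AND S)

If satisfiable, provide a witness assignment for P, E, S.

P = True, E = True, S = True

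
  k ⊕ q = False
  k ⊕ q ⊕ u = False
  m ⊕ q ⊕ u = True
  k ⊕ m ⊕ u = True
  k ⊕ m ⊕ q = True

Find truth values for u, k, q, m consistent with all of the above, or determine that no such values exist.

u=F, k=F, q=F, m=T

k ⊕ q = F ⊕ F = False ✓
k ⊕ q ⊕ u = F ⊕ F ⊕ F = False ✓
m ⊕ q ⊕ u = T ⊕ F ⊕ F = True ✓
k ⊕ m ⊕ u = F ⊕ T ⊕ F = True ✓
k ⊕ m ⊕ q = F ⊕ T ⊕ F = True ✓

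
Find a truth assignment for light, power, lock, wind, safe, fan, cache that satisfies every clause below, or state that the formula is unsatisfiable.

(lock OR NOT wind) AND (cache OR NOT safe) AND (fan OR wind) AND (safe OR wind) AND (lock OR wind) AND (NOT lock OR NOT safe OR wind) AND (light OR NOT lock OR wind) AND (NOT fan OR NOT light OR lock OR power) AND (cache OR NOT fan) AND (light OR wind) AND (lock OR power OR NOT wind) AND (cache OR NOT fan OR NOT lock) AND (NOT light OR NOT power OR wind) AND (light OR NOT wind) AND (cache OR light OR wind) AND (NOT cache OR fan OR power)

Try light = False:
  (light OR wind) forces wind = True.
  clause (light OR NOT wind) is falsified — backtrack.
So light = True.
Set power = True.
  then (NOT light OR NOT power OR wind) forces wind = True.
  then (lock OR NOT wind) forces lock = True.
Set safe = True.
  then (cache OR NOT safe) forces cache = True.
Set fan = False.
All clauses satisfied.

light = True, power = True, lock = True, wind = True, safe = True, fan = False, cache = True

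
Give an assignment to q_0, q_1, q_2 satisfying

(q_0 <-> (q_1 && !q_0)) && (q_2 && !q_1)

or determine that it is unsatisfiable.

q_0 = False, q_1 = False, q_2 = True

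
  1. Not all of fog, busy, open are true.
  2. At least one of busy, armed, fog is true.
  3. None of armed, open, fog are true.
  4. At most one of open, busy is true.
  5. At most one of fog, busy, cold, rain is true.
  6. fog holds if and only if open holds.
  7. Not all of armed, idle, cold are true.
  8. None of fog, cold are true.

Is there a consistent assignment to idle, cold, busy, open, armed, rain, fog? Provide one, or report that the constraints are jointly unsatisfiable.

idle = False, cold = False, busy = True, open = False, armed = False, rain = False, fog = False

  (1) {fog, busy, open}: 1/3 true — not all ✓
  (2) {busy, armed, fog}: 1 true — at least one ✓
  (3) {armed, open, fog}: 0 true — none ✓
  (4) {open, busy}: 1 true — at most one ✓
  (5) {fog, busy, cold, rain}: 1 true — at most one ✓
  (6) fog=F, open=F — same ✓
  (7) {armed, idle, cold}: 0/3 true — not all ✓
  (8) {fog, cold}: 0 true — none ✓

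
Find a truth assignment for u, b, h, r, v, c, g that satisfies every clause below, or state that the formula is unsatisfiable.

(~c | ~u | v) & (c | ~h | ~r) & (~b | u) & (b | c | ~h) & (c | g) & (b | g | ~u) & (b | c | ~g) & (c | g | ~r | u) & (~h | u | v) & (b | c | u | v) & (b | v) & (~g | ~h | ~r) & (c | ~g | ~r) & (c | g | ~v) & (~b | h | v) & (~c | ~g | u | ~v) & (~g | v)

Set u = True.
Set b = True.
Set h = True.
Set r = False.
Try v = False:
  (~c | ~u | v) forces c = False.
  (c | g) forces g = True.
  clause (~g | v) is falsified — backtrack.
So v = True.
Set c = True.
Set g = False.
All clauses satisfied.

u = True, b = True, h = True, r = False, v = True, c = True, g = False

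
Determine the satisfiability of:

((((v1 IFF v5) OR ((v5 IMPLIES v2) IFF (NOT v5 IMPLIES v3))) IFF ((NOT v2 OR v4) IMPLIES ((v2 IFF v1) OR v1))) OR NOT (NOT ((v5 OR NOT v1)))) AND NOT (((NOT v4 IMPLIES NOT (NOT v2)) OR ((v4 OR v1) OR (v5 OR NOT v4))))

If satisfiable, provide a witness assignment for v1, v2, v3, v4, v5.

The formula is unsatisfiable.

The conjunct NOT (((NOT v4 IMPLIES NOT (NOT v2)) OR ((v4 OR v1) OR (v5 OR NOT v4)))) is unsatisfiable on its own:
  v4 = True: this becomes NOT ((True OR True)) = False.
  v4 = False: this becomes NOT ((NOT (NOT v2) OR True)) = False.
So the whole conjunction is unsatisfiable.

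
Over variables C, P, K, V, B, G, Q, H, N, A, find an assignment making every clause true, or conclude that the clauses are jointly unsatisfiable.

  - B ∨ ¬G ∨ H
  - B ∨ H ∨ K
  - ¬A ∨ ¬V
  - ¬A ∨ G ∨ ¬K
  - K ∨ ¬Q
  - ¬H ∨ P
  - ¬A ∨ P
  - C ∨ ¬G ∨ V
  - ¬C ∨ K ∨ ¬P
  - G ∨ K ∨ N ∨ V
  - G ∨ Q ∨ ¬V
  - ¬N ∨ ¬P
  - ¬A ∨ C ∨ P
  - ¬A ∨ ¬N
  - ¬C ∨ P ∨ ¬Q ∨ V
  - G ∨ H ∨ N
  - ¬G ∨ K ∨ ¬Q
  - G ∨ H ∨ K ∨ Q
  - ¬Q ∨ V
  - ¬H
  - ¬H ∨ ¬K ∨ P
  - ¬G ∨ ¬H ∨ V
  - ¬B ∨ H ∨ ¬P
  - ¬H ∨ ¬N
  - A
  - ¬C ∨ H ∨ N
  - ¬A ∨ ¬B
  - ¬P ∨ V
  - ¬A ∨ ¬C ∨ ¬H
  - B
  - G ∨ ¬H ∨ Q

Unsatisfiable

Case A = True:
  (¬A ∨ ¬V) forces V = False.
  (¬A ∨ P) forces P = True.
  Clause (¬P ∨ V) is falsified — contradiction.
Case A = False:
  Clause (A) is falsified — contradiction.
Both cases fail, so the formula is unsatisfiable.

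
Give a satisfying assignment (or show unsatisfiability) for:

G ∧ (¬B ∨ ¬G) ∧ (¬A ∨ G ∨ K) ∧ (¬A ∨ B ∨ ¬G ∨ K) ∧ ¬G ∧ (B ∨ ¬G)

Case G = True:
  Clause (¬G) is falsified — contradiction.
Case G = False:
  Clause (G) is falsified — contradiction.
Both cases fail, so the formula is unsatisfiable.

UNSATISFIABLE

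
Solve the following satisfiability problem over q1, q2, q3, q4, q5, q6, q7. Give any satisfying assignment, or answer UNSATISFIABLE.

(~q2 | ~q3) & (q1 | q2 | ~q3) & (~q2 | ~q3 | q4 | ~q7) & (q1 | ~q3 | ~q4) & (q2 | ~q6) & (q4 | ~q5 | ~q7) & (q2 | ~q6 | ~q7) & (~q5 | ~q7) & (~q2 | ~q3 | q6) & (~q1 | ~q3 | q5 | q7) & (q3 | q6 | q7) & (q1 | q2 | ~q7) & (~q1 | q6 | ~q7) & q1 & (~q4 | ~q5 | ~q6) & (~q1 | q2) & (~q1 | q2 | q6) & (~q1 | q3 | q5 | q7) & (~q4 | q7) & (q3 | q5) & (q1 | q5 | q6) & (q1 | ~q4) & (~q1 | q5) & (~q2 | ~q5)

Case q1 = True:
  (~q1 | q2) forces q2 = True.
  (~q2 | ~q3) forces q3 = False.
  (q3 | q5) forces q5 = True.
  Clause (~q2 | ~q5) is falsified — contradiction.
Case q1 = False:
  Clause (q1) is falsified — contradiction.
Both cases fail, so the formula is unsatisfiable.

The formula is unsatisfiable.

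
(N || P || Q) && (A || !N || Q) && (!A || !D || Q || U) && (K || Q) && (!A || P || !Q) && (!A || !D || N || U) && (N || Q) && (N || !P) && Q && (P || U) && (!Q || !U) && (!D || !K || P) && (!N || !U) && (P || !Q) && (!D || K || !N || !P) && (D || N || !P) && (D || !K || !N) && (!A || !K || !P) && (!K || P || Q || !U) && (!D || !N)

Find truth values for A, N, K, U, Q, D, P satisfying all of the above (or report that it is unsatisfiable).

Unit clause (Q) forces Q = True.
In (!Q || !U) only !U is left, so U = False.
In (P || !Q) only P is left, so P = True.
In (N || !P) only N is left, so N = True.
In (!D || !N) only !D is left, so D = False.
In (D || !K || !N) only !K is left, so K = False.
Set A = False.
All clauses satisfied.

A=F; N=T; K=F; U=F; Q=T; D=F; P=T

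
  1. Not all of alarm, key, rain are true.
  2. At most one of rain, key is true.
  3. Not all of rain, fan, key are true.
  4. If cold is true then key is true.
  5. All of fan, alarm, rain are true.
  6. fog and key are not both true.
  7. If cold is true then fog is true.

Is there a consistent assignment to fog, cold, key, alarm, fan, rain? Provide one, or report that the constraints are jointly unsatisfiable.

fog=F; cold=F; key=F; alarm=T; fan=T; rain=T

  (1) {alarm, key, rain}: 2/3 true — not all ✓
  (2) {rain, key}: 1 true — at most one ✓
  (3) {rain, fan, key}: 2/3 true — not all ✓
  (4) cold=F ⇒ key: vacuous ✓
  (5) {fan, alarm, rain}: all 3 true ✓
  (6) fog=F, key=F — not both ✓
  (7) cold=F ⇒ fog: vacuous ✓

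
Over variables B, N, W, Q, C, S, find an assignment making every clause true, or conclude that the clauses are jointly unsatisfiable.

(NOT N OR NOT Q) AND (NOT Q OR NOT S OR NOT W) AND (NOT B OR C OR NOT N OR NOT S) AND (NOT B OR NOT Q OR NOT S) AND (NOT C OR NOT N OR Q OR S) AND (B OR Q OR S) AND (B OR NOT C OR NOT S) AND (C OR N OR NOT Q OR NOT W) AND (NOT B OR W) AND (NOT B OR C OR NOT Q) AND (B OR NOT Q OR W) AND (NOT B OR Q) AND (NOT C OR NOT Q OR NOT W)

B: False, N: True, W: False, Q: False, C: False, S: True

Set B = False.
Set N = True.
  then (NOT N OR NOT Q) forces Q = False.
  then (B OR Q OR S) forces S = True.
  then (B OR NOT C OR NOT S) forces C = False.
Set W = False.
All clauses satisfied.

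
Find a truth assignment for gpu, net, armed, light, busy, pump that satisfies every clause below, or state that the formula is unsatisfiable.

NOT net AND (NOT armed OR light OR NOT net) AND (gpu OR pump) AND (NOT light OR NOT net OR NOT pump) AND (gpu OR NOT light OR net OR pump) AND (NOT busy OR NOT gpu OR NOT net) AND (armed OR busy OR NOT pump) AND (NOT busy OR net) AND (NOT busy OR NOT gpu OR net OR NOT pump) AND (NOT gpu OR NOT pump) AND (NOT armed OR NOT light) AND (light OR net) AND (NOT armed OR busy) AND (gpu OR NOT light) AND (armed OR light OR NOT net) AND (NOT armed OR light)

Unit clause (NOT net) forces net = False.
In (NOT busy OR net) only NOT busy is left, so busy = False.
In (light OR net) only light is left, so light = True.
In (NOT armed OR busy) only NOT armed is left, so armed = False.
In (gpu OR NOT light) only gpu is left, so gpu = True.
In (armed OR busy OR NOT pump) only NOT pump is left, so pump = False.
All clauses satisfied.

gpu = True, net = False, armed = False, light = True, busy = False, pump = False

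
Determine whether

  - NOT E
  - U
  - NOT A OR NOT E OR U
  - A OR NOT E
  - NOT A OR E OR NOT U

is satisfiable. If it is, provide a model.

E=F, U=T, A=F

Unit clause (NOT E) forces E = False.
Unit clause (U) forces U = True.
In (NOT A OR E OR NOT U) only NOT A is left, so A = False.
All clauses satisfied.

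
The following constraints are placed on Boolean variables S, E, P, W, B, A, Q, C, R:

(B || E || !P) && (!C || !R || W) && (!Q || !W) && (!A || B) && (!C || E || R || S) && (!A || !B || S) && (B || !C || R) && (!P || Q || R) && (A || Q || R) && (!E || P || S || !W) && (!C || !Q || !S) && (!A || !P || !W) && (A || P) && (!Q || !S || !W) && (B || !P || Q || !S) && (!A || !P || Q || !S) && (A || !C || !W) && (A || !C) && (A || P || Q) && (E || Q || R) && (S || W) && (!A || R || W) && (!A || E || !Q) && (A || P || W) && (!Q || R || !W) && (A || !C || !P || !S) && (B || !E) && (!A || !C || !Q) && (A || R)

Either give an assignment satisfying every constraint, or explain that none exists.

S: True; E: True; P: True; W: False; B: True; A: False; Q: False; C: False; R: True

Set S = True.
Set E = True.
  then (B || !E) forces B = True.
Set P = True.
Set W = False.
Set A = False.
  then (A || !C) forces C = False.
  then (A || R) forces R = True.
Set Q = False.
All clauses satisfied.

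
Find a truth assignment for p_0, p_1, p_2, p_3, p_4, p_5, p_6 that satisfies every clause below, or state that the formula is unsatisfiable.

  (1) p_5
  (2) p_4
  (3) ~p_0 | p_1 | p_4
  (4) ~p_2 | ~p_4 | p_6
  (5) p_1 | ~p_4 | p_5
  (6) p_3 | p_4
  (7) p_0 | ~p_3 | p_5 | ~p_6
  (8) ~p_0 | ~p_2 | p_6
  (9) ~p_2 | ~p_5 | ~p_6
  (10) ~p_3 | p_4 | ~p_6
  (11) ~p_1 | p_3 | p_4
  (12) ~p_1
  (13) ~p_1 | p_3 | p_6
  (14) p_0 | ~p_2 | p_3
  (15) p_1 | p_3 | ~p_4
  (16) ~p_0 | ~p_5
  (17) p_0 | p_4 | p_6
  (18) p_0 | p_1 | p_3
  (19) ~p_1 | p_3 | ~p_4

p_0 = False, p_1 = False, p_2 = False, p_3 = True, p_4 = True, p_5 = True, p_6 = False

Unit clause (p_5) forces p_5 = True.
Unit clause (p_4) forces p_4 = True.
Unit clause (~p_1) forces p_1 = False.
In (p_1 | p_3 | ~p_4) only p_3 is left, so p_3 = True.
In (~p_0 | ~p_5) only ~p_0 is left, so p_0 = False.
Set p_2 = False.
Set p_6 = False.
All clauses satisfied.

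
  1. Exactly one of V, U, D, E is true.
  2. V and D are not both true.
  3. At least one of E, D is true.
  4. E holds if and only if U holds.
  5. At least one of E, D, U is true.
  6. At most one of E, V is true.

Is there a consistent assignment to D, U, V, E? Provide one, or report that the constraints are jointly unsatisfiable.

D = True, U = False, V = False, E = False

  (1) {V, U, D, E}: 1 true — exactly one ✓
  (2) V=F, D=T — not both ✓
  (3) {E, D}: 1 true — at least one ✓
  (4) E=F, U=F — same ✓
  (5) {E, D, U}: 1 true — at least one ✓
  (6) {E, V}: 0 true — at most one ✓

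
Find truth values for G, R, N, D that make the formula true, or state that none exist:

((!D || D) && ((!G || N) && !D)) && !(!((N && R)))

G = False; R = True; N = True; D = False

  (!D || D) && ((!G || N) && !D) = True
    !D || D = True
      !D = True
    (!G || N) && !D = True
      !G || N = True
        !G = True
      !D = True
  !(!((N && R))) = True
    !((N && R)) = False
      N && R = True
Both conjuncts True, so the formula holds.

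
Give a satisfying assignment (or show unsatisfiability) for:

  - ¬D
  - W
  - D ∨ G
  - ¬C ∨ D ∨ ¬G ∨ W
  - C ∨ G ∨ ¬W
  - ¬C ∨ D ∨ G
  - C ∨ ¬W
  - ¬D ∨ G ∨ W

W = True, G = True, D = False, C = True

Unit clause (¬D) forces D = False.
Unit clause (W) forces W = True.
In (D ∨ G) only G is left, so G = True.
In (C ∨ ¬W) only C is left, so C = True.
Check each clause:
  (¬D): ¬D holds.
  (W): W holds.
  (D ∨ G): G holds.
  (¬C ∨ D ∨ ¬G ∨ W): W holds.
  (C ∨ G ∨ ¬W): C holds.
  (¬C ∨ D ∨ G): G holds.
  (C ∨ ¬W): C holds.
  (¬D ∨ G ∨ W): ¬D holds.
All clauses satisfied.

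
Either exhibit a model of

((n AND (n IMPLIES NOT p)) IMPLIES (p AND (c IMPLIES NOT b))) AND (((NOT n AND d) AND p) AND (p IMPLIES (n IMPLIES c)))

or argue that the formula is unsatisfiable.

b=T, d=T, p=T, n=F, c=T

  (n AND (n IMPLIES NOT p)) IMPLIES (p AND (c IMPLIES NOT b)) = True
    n AND (n IMPLIES NOT p) = False
      n IMPLIES NOT p = True
        NOT p = False
    p AND (c IMPLIES NOT b) = False
      c IMPLIES NOT b = False
        NOT b = False
  ((NOT n AND d) AND p) AND (p IMPLIES (n IMPLIES c)) = True
    (NOT n AND d) AND p = True
      NOT n AND d = True
        NOT n = True
    p IMPLIES (n IMPLIES c) = True
      n IMPLIES c = True
Both conjuncts True, so the formula holds.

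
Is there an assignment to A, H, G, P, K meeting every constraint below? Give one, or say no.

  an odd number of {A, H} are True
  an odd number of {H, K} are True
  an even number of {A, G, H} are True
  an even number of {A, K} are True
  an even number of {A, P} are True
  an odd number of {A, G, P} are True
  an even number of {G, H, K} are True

A: False, H: True, G: True, P: False, K: False

{A, H}: 1 true → odd ✓
{H, K}: 1 true → odd ✓
{A, G, H}: 2 true → even ✓
{A, K}: 0 true → even ✓
{A, P}: 0 true → even ✓
{A, G, P}: 1 true → odd ✓
{G, H, K}: 2 true → even ✓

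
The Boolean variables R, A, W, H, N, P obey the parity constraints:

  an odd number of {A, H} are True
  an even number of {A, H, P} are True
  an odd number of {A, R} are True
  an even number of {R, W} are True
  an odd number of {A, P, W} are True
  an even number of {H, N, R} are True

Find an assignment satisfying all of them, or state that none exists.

UNSATISFIABLE

Adding constraints 1, 2, 3, 4, 5 mod 2: every variable appears an even number of times on the left, so the left side is 0.
But the right sides sum to 1 (mod 2). 0 ≠ 1 — the system is inconsistent.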